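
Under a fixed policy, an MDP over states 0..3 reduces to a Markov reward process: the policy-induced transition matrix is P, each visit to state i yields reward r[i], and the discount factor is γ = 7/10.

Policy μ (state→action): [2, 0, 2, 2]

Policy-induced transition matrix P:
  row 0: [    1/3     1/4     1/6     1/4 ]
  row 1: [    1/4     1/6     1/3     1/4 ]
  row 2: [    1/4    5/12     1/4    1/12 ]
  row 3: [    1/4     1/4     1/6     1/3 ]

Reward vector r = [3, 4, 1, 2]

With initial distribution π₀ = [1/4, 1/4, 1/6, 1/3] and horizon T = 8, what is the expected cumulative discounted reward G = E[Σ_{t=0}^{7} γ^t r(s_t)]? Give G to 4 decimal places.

G = 8.0883

t=0: π = [0.2500, 0.2500, 0.1667, 0.3333], E[r] = 2.5833, γ^t·E[r] = 2.583333, running G = 2.583333
t=1: π = [0.2708, 0.2569, 0.2222, 0.2500], E[r] = 2.5625, γ^t·E[r] = 1.793750, running G = 4.377083
t=2: π = [0.2726, 0.2656, 0.2280, 0.2338], E[r] = 2.5758, γ^t·E[r] = 1.262147, running G = 5.639230
t=3: π = [0.2727, 0.2659, 0.2299, 0.2315], E[r] = 2.5745, γ^t·E[r] = 0.883056, running G = 6.522287
t=4: π = [0.2727, 0.2662, 0.2301, 0.2310], E[r] = 2.5749, γ^t·E[r] = 0.618239, running G = 7.140525
t=5: π = [0.2727, 0.2662, 0.2302, 0.2309], E[r] = 2.5749, γ^t·E[r] = 0.432759, running G = 7.573284
t=6: π = [0.2727, 0.2662, 0.2302, 0.2309], E[r] = 2.5749, γ^t·E[r] = 0.302933, running G = 7.876217
t=7: π = [0.2727, 0.2662, 0.2302, 0.2309], E[r] = 2.5749, γ^t·E[r] = 0.212053, running G = 8.088270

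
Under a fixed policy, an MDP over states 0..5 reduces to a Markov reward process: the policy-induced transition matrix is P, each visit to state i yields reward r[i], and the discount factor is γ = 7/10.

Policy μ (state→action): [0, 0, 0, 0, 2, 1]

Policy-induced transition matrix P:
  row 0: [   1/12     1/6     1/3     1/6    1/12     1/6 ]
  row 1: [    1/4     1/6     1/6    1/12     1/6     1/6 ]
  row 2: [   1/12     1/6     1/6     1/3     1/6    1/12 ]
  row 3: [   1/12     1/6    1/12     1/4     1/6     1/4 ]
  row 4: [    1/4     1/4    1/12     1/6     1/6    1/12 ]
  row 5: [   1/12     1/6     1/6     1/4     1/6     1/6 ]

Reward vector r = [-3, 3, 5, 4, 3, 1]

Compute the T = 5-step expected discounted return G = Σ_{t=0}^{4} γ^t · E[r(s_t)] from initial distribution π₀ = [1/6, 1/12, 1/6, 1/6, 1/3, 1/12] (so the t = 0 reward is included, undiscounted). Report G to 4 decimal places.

G = 6.5034

t=0: π = [0.1667, 0.0833, 0.1667, 0.1667, 0.3333, 0.0833], E[r] = 2.3333, γ^t·E[r] = 2.333333, running G = 2.333333
t=1: π = [0.1528, 0.1944, 0.1528, 0.2083, 0.1528, 0.1389], E[r] = 2.3194, γ^t·E[r] = 1.623611, running G = 3.956944
t=2: π = [0.1412, 0.1794, 0.1620, 0.2049, 0.1539, 0.1586], E[r] = 2.3646, γ^t·E[r] = 1.158646, running G = 5.115590
t=3: π = [0.1389, 0.1795, 0.1603, 0.2090, 0.1549, 0.1574], E[r] = 2.3815, γ^t·E[r] = 0.816842, running G = 5.932432
t=4: π = [0.1391, 0.1796, 0.1595, 0.2090, 0.1551, 0.1578], E[r] = 2.3779, γ^t·E[r] = 0.570936, running G = 6.503368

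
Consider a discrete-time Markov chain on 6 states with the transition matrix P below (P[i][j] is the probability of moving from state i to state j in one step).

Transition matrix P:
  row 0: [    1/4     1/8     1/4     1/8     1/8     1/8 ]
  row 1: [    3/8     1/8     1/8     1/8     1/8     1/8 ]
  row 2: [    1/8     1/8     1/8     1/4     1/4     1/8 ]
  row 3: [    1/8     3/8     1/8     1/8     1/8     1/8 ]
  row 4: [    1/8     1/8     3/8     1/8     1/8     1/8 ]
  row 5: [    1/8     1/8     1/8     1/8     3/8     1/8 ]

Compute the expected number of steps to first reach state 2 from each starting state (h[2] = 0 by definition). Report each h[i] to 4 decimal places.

h = [4.5714, 5.1429, 0.0000, 5.2857, 4.0000, 5.0000]

First-step conditioning: h[2] = 0; for i ≠ 2, h[i] = 1 + Σ_k P[i][k]·h[k].
  h[0] = 1 + 1/4·h[0] + 1/8·h[1] + 1/8·h[3] + 1/8·h[4] + 1/8·h[5]
  h[1] = 1 + 3/8·h[0] + 1/8·h[1] + 1/8·h[3] + 1/8·h[4] + 1/8·h[5]
  h[3] = 1 + 1/8·h[0] + 3/8·h[1] + 1/8·h[3] + 1/8·h[4] + 1/8·h[5]
  h[4] = 1 + 1/8·h[0] + 1/8·h[1] + 1/8·h[3] + 1/8·h[4] + 1/8·h[5]
  h[5] = 1 + 1/8·h[0] + 1/8·h[1] + 1/8·h[3] + 3/8·h[4] + 1/8·h[5]
Solving the 5×5 linear system over states ≠ 2 gives exactly h = [32/7, 36/7, 0, 37/7, 4, 5] (h[2] = 0 is the target).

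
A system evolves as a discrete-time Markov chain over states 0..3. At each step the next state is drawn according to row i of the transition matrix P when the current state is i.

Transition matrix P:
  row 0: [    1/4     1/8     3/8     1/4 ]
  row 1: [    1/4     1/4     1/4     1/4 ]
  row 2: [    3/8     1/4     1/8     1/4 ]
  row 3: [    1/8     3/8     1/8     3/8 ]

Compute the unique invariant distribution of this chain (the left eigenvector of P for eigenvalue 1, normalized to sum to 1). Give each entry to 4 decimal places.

Balance equations π_j = Σ_i π_i·P[i][j]:
  π_0 = 1/4·π_0 + 1/4·π_1 + 3/8·π_2 + 1/8·π_3
  π_1 = 1/8·π_0 + 1/4·π_1 + 1/4·π_2 + 3/8·π_3
  π_2 = 3/8·π_0 + 1/4·π_1 + 1/8·π_2 + 1/8·π_3
  normalize: π_0 + π_1 + π_2 + π_3 = 1
Solving the linear system gives exactly π = [120/497, 127/497, 108/497, 2/7].

π = [0.2414, 0.2555, 0.2173, 0.2857]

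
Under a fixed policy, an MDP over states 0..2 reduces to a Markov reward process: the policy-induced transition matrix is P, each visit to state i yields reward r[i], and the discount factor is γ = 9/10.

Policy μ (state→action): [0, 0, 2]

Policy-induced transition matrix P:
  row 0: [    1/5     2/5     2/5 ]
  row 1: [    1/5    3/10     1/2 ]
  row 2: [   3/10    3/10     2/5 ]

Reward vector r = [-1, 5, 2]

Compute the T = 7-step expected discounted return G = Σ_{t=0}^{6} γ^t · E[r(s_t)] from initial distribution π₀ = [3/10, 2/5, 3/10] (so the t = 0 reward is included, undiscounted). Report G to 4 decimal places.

G = 11.8059

t=0: π = [0.3000, 0.4000, 0.3000], E[r] = 2.3000, γ^t·E[r] = 2.300000, running G = 2.300000
t=1: π = [0.2300, 0.3300, 0.4400], E[r] = 2.3000, γ^t·E[r] = 2.070000, running G = 4.370000
t=2: π = [0.2440, 0.3230, 0.4330], E[r] = 2.2370, γ^t·E[r] = 1.811970, running G = 6.181970
t=3: π = [0.2433, 0.3244, 0.4323], E[r] = 2.2433, γ^t·E[r] = 1.635366, running G = 7.817336
t=4: π = [0.2432, 0.3243, 0.4324], E[r] = 2.2433, γ^t·E[r] = 1.471829, running G = 9.289165
t=5: π = [0.2432, 0.3243, 0.4324], E[r] = 2.2432, γ^t·E[r] = 1.324609, running G = 10.613774
t=6: π = [0.2432, 0.3243, 0.4324], E[r] = 2.2432, γ^t·E[r] = 1.192151, running G = 11.805925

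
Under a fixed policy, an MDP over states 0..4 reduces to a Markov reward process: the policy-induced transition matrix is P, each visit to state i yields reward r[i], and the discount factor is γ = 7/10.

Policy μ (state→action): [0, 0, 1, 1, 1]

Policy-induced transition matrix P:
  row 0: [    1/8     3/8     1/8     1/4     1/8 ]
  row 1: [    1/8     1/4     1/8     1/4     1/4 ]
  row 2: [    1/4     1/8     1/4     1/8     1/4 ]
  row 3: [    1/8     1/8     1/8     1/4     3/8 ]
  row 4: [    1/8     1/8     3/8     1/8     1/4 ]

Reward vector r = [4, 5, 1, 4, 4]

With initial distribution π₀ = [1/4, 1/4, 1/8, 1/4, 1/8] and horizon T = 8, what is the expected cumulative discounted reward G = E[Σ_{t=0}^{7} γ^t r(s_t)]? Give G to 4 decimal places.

G = 11.5770

t=0: π = [0.2500, 0.2500, 0.1250, 0.2500, 0.1250], E[r] = 3.8750, γ^t·E[r] = 3.875000, running G = 3.875000
t=1: π = [0.1406, 0.2188, 0.1719, 0.2188, 0.2500], E[r] = 3.7031, γ^t·E[r] = 2.592188, running G = 6.467188
t=2: π = [0.1465, 0.1875, 0.2090, 0.1973, 0.2598], E[r] = 3.5605, γ^t·E[r] = 1.744668, running G = 8.211855
t=3: π = [0.1511, 0.1851, 0.2161, 0.1914, 0.2563], E[r] = 3.5369, γ^t·E[r] = 1.213145, running G = 9.425000
t=4: π = [0.1520, 0.1859, 0.2161, 0.1909, 0.2550], E[r] = 3.5376, γ^t·E[r] = 0.849385, running G = 10.274385
t=5: π = [0.1520, 0.1862, 0.2158, 0.1911, 0.2549], E[r] = 3.5389, γ^t·E[r] = 0.594788, running G = 10.869173
t=6: π = [0.1520, 0.1863, 0.2157, 0.1912, 0.2549], E[r] = 3.5392, γ^t·E[r] = 0.416386, running G = 11.285558
t=7: π = [0.1520, 0.1863, 0.2157, 0.1912, 0.2549], E[r] = 3.5392, γ^t·E[r] = 0.291471, running G = 11.577029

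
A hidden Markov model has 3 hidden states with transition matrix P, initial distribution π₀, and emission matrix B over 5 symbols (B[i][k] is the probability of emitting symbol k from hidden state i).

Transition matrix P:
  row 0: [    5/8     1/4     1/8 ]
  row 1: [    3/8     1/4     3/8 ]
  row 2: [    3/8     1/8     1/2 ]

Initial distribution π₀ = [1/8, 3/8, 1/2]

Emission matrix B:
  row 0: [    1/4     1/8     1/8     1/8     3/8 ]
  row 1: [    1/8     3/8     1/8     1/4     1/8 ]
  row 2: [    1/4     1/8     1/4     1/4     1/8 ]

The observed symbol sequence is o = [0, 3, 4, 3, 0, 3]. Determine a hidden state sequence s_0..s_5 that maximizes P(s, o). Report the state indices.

t=0: δ = [3.125e-02, 4.688e-02, 1.250e-01]  (obs o_0=0)
t=1: δ = [5.859e-03, 3.906e-03, 1.562e-02]  ψ = [2, 2, 2]  (obs o_1=3)
t=2: δ = [2.197e-03, 2.441e-04, 9.766e-04]  ψ = [2, 2, 2]  (obs o_2=4)
t=3: δ = [1.717e-04, 1.373e-04, 1.221e-04]  ψ = [0, 0, 2]  (obs o_3=3)
t=4: δ = [2.682e-05, 5.364e-06, 1.526e-05]  ψ = [0, 0, 2]  (obs o_4=0)
t=5: δ = [2.095e-06, 1.676e-06, 1.907e-06]  ψ = [0, 0, 2]  (obs o_5=3)
backtrack: best end state = 0; path = [2, 2, 0, 0, 0, 0]

path = [2, 2, 0, 0, 0, 0]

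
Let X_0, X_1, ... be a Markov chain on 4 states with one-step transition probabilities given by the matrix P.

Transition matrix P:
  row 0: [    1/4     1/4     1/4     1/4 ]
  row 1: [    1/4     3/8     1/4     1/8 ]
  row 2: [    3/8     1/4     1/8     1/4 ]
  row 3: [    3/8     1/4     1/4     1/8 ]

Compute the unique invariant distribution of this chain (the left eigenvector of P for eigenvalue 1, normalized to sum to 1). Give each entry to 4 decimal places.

π = [0.3016, 0.2857, 0.2222, 0.1905]

Balance equations π_j = Σ_i π_i·P[i][j]:
  π_0 = 1/4·π_0 + 1/4·π_1 + 3/8·π_2 + 3/8·π_3
  π_1 = 1/4·π_0 + 3/8·π_1 + 1/4·π_2 + 1/4·π_3
  π_2 = 1/4·π_0 + 1/4·π_1 + 1/8·π_2 + 1/4·π_3
  normalize: π_0 + π_1 + π_2 + π_3 = 1
Solving the linear system gives exactly π = [19/63, 2/7, 2/9, 4/21].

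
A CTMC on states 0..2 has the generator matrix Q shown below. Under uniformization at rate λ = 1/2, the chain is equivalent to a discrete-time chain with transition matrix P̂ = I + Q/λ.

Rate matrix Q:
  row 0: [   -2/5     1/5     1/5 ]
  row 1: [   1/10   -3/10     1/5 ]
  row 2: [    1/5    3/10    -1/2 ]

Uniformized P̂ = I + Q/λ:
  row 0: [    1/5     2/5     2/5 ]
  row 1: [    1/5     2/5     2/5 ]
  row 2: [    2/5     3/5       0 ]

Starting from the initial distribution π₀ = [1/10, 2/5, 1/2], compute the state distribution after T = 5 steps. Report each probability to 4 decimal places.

π = [0.2582, 0.4582, 0.2835]

t=0: π = [0.1000, 0.4000, 0.5000]
t=1: π = [0.3000, 0.5000, 0.2000]
t=2: π = [0.2400, 0.4400, 0.3200]
t=3: π = [0.2640, 0.4640, 0.2720]
t=4: π = [0.2544, 0.4544, 0.2912]
t=5: π = [0.2582, 0.4582, 0.2835]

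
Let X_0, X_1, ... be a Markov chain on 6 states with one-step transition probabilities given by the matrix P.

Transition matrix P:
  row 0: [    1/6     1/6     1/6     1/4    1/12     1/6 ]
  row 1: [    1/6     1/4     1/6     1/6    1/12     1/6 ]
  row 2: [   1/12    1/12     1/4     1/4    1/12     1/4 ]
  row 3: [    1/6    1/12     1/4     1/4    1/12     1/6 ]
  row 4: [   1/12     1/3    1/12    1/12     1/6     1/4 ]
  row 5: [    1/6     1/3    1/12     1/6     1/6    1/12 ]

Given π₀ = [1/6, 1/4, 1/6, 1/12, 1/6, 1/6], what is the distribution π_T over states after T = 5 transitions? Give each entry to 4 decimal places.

t=0: π = [0.1667, 0.2500, 0.1667, 0.0833, 0.1667, 0.1667]
t=1: π = [0.1389, 0.2222, 0.1597, 0.1875, 0.1111, 0.1806]
t=2: π = [0.1441, 0.2049, 0.1713, 0.1979, 0.1076, 0.1742]
t=3: π = [0.1434, 0.1999, 0.1739, 0.2005, 0.1068, 0.1754]
t=4: π = [0.1433, 0.1992, 0.1744, 0.2009, 0.1069, 0.1754]
t=5: π = [0.1432, 0.1990, 0.1744, 0.2010, 0.1069, 0.1755]

π = [0.1432, 0.1990, 0.1744, 0.2010, 0.1069, 0.1755]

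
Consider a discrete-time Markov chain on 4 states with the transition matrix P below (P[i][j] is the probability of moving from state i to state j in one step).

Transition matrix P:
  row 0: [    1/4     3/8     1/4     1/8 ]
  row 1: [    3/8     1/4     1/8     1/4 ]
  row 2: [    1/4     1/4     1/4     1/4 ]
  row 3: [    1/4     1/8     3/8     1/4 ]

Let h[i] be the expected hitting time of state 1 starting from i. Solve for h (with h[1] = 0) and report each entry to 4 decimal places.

First-step conditioning: h[1] = 0; for i ≠ 1, h[i] = 1 + Σ_k P[i][k]·h[k].
  h[0] = 1 + 1/4·h[0] + 1/4·h[2] + 1/8·h[3]
  h[2] = 1 + 1/4·h[0] + 1/4·h[2] + 1/4·h[3]
  h[3] = 1 + 1/4·h[0] + 3/8·h[2] + 1/4·h[3]
Solving the 3×3 linear system over states ≠ 1 gives exactly h = [44/13, 0, 256/65, 288/65] (h[1] = 0 is the target).

h = [3.3846, 0.0000, 3.9385, 4.4308]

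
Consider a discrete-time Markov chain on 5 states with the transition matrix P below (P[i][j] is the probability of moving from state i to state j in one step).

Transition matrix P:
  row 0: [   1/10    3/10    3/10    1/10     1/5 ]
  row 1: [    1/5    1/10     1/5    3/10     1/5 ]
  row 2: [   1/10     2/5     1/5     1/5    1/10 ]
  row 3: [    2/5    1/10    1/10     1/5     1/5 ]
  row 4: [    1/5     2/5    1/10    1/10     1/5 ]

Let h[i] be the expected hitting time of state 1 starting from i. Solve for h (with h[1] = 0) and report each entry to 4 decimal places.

h = [3.2010, 0.0000, 3.0042, 3.9561, 2.9203]

First-step conditioning: h[1] = 0; for i ≠ 1, h[i] = 1 + Σ_k P[i][k]·h[k].
  h[0] = 1 + 1/10·h[0] + 3/10·h[2] + 1/10·h[3] + 1/5·h[4]
  h[2] = 1 + 1/10·h[0] + 1/5·h[2] + 1/5·h[3] + 1/10·h[4]
  h[3] = 1 + 2/5·h[0] + 1/10·h[2] + 1/5·h[3] + 1/5·h[4]
  h[4] = 1 + 1/5·h[0] + 1/10·h[2] + 1/10·h[3] + 1/5·h[4]
Solving the 4×4 linear system over states ≠ 1 gives exactly h = [9920/3099, 0, 9310/3099, 12260/3099, 9050/3099] (h[1] = 0 is the target).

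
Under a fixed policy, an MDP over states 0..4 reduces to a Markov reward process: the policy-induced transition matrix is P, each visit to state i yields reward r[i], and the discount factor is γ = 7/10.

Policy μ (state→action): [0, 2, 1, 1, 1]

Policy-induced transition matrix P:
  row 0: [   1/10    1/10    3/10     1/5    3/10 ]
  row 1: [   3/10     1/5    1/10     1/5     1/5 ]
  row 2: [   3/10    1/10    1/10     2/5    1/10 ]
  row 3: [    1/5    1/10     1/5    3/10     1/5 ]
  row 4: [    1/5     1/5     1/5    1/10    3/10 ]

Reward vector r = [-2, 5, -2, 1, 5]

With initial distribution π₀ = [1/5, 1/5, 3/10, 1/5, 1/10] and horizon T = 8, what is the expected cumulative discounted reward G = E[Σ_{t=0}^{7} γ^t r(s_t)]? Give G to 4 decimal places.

t=0: π = [0.2000, 0.2000, 0.3000, 0.2000, 0.1000], E[r] = 0.7000, γ^t·E[r] = 0.700000, running G = 0.700000
t=1: π = [0.2300, 0.1300, 0.1700, 0.2700, 0.2000], E[r] = 1.1200, γ^t·E[r] = 0.784000, running G = 1.484000
t=2: π = [0.2070, 0.1330, 0.1930, 0.2410, 0.2260], E[r] = 1.2360, γ^t·E[r] = 0.605640, running G = 2.089640
t=3: π = [0.2119, 0.1359, 0.1881, 0.2401, 0.2240], E[r] = 1.2396, γ^t·E[r] = 0.425183, running G = 2.514823
t=4: π = [0.2112, 0.1360, 0.1888, 0.2392, 0.2248], E[r] = 1.2431, γ^t·E[r] = 0.298464, running G = 2.813286
t=5: π = [0.2114, 0.1361, 0.1886, 0.2392, 0.2247], E[r] = 1.2432, γ^t·E[r] = 0.208943, running G = 3.022229
t=6: π = [0.2113, 0.1361, 0.1887, 0.2392, 0.2247], E[r] = 1.2433, γ^t·E[r] = 0.146272, running G = 3.168501
t=7: π = [0.2113, 0.1361, 0.1887, 0.2392, 0.2247], E[r] = 1.2433, γ^t·E[r] = 0.102391, running G = 3.270892

G = 3.2709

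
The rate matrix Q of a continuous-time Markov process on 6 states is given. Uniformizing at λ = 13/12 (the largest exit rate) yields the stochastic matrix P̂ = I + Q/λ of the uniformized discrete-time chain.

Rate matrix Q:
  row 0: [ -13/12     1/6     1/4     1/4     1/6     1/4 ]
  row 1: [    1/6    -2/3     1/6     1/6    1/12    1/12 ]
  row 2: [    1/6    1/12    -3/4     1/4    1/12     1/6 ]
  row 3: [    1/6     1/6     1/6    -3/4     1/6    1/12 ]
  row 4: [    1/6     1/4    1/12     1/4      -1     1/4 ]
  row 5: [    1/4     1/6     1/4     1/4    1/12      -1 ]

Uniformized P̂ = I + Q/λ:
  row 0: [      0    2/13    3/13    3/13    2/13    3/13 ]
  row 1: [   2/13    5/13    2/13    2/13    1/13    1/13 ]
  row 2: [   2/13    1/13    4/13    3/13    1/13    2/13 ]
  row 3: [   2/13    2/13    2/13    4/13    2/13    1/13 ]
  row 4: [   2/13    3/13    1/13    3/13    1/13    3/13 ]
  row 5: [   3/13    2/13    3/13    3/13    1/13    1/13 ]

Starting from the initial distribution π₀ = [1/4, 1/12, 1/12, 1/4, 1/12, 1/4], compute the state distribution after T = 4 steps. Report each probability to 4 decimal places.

t=0: π = [0.2500, 0.0833, 0.0833, 0.2500, 0.0833, 0.2500]
t=1: π = [0.1346, 0.1731, 0.1987, 0.2436, 0.1154, 0.1346]
t=2: π = [0.1435, 0.1874, 0.1963, 0.2362, 0.1060, 0.1307]
t=3: π = [0.1418, 0.1901, 0.1970, 0.2345, 0.1061, 0.1304]
t=4: π = [0.1421, 0.1907, 0.1969, 0.2342, 0.1059, 0.1302]

π = [0.1421, 0.1907, 0.1969, 0.2342, 0.1059, 0.1302]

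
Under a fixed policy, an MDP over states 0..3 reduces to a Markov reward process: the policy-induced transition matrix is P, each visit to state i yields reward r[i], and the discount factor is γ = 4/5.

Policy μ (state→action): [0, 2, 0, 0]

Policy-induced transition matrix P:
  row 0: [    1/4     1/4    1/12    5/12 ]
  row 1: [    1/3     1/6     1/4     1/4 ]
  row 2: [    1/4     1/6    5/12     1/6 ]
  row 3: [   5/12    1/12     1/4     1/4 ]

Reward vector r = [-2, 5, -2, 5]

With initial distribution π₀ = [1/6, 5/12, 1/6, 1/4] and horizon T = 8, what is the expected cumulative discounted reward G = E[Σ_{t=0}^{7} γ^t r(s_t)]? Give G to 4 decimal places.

t=0: π = [0.1667, 0.4167, 0.1667, 0.2500], E[r] = 2.6667, γ^t·E[r] = 2.666667, running G = 2.666667
t=1: π = [0.3264, 0.1597, 0.2500, 0.2639], E[r] = 0.9653, γ^t·E[r] = 0.772222, running G = 3.438889
t=2: π = [0.3073, 0.1719, 0.2373, 0.2836], E[r] = 1.1881, γ^t·E[r] = 0.760370, running G = 4.199259
t=3: π = [0.3116, 0.1686, 0.2383, 0.2814], E[r] = 1.1506, γ^t·E[r] = 0.589111, running G = 4.788370
t=4: π = [0.3110, 0.1692, 0.2378, 0.2821], E[r] = 1.1587, γ^t·E[r] = 0.474619, running G = 5.262989
t=5: π = [0.3111, 0.1691, 0.2378, 0.2820], E[r] = 1.1576, γ^t·E[r] = 0.379321, running G = 5.642310
t=6: π = [0.3111, 0.1691, 0.2378, 0.2820], E[r] = 1.1579, γ^t·E[r] = 0.303532, running G = 5.945842
t=7: π = [0.3111, 0.1691, 0.2378, 0.2820], E[r] = 1.1578, γ^t·E[r] = 0.242819, running G = 6.188661

G = 6.1887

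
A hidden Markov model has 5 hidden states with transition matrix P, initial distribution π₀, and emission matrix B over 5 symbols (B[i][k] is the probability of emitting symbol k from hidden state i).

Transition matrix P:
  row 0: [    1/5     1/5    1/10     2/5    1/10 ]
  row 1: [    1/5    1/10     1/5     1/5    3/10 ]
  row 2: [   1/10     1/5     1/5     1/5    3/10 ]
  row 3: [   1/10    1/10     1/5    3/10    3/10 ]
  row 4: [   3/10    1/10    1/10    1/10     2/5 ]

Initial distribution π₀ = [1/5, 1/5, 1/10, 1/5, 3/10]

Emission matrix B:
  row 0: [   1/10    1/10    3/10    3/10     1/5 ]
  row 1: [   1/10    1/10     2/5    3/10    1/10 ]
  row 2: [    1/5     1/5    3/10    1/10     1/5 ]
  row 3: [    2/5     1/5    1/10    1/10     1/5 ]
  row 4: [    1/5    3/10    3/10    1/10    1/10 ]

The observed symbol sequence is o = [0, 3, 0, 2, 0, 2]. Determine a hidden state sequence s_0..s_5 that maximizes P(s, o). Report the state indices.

t=0: δ = [2.000e-02, 2.000e-02, 2.000e-02, 8.000e-02, 6.000e-02]  (obs o_0=0)
t=1: δ = [5.400e-03, 2.400e-03, 1.600e-03, 2.400e-03, 2.400e-03]  ψ = [4, 3, 3, 3, 3]  (obs o_1=3)
t=2: δ = [1.080e-04, 1.080e-04, 1.080e-04, 8.640e-04, 1.920e-04]  ψ = [0, 0, 0, 0, 4]  (obs o_2=0)
t=3: δ = [2.592e-05, 3.456e-05, 5.184e-05, 2.592e-05, 7.776e-05]  ψ = [3, 3, 3, 3, 3]  (obs o_3=2)
t=4: δ = [2.333e-06, 1.037e-06, 2.074e-06, 4.147e-06, 6.221e-06]  ψ = [4, 2, 2, 0, 4]  (obs o_4=0)
t=5: δ = [5.599e-07, 2.488e-07, 2.488e-07, 1.244e-07, 7.465e-07]  ψ = [4, 4, 3, 3, 4]  (obs o_5=2)
backtrack: best end state = 4; path = [4, 0, 3, 4, 4, 4]

path = [4, 0, 3, 4, 4, 4]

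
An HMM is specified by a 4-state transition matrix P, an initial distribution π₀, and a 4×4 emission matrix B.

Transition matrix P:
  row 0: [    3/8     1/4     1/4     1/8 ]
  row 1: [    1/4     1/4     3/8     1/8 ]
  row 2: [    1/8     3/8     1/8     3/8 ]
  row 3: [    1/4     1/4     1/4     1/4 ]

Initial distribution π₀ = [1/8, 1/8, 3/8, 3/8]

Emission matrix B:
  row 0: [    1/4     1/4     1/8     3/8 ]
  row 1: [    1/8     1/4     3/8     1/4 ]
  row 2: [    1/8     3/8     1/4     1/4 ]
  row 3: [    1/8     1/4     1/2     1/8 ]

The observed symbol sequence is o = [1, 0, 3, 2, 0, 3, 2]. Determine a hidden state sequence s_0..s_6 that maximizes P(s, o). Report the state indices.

t=0: δ = [3.125e-02, 3.125e-02, 1.406e-01, 9.375e-02]  (obs o_0=1)
t=1: δ = [5.859e-03, 6.592e-03, 2.930e-03, 6.592e-03]  ψ = [3, 2, 3, 2]  (obs o_1=0)
t=2: δ = [8.240e-04, 4.120e-04, 6.180e-04, 2.060e-04]  ψ = [0, 1, 1, 3]  (obs o_2=3)
t=3: δ = [3.862e-05, 8.690e-05, 5.150e-05, 1.159e-04]  ψ = [0, 2, 0, 2]  (obs o_3=2)
t=4: δ = [7.242e-06, 3.621e-06, 4.074e-06, 3.621e-06]  ψ = [3, 3, 1, 3]  (obs o_4=0)
t=5: δ = [1.018e-06, 4.526e-07, 4.526e-07, 1.910e-07]  ψ = [0, 0, 0, 2]  (obs o_5=3)
t=6: δ = [4.774e-08, 9.548e-08, 6.365e-08, 8.487e-08]  ψ = [0, 0, 0, 2]  (obs o_6=2)
backtrack: best end state = 1; path = [2, 1, 2, 3, 0, 0, 1]

path = [2, 1, 2, 3, 0, 0, 1]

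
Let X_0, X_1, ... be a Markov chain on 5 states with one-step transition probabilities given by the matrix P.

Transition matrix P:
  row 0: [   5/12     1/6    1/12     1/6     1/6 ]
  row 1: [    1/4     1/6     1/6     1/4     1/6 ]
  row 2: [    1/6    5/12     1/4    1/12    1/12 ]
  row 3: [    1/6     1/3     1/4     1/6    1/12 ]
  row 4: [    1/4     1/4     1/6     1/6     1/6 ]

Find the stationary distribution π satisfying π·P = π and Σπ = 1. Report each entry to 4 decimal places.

π = [0.2653, 0.2504, 0.1734, 0.1731, 0.1378]

Balance equations π_j = Σ_i π_i·P[i][j]:
  π_0 = 5/12·π_0 + 1/4·π_1 + 1/6·π_2 + 1/6·π_3 + 1/4·π_4
  π_1 = 1/6·π_0 + 1/6·π_1 + 5/12·π_2 + 1/3·π_3 + 1/4·π_4
  π_2 = 1/12·π_0 + 1/6·π_1 + 1/4·π_2 + 1/4·π_3 + 1/6·π_4
  π_3 = 1/6·π_0 + 1/4·π_1 + 1/12·π_2 + 1/6·π_3 + 1/6·π_4
  normalize: π_0 + π_1 + π_2 + π_3 + π_4 = 1
Solving the linear system gives exactly π = [376/1417, 1419/5668, 983/5668, 9/52, 781/5668].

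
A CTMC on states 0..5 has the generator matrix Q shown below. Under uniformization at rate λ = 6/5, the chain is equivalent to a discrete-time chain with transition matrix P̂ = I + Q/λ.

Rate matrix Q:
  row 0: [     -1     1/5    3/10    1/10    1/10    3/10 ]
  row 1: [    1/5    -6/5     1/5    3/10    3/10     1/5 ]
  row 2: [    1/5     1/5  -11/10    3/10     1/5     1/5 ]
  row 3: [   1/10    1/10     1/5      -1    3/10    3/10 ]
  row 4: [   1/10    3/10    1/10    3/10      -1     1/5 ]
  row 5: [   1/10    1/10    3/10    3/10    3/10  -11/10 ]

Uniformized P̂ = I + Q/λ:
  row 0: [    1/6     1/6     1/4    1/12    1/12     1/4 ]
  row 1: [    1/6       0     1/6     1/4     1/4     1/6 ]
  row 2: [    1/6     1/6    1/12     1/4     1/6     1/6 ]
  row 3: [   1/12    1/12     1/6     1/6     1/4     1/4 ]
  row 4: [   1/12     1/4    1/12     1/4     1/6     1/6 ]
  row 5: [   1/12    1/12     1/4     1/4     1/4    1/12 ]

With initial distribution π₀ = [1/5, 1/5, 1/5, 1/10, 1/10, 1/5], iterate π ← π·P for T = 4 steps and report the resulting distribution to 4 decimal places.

π = [0.1173, 0.1293, 0.1612, 0.2127, 0.2002, 0.1793]

t=0: π = [0.2000, 0.2000, 0.2000, 0.1000, 0.1000, 0.2000]
t=1: π = [0.1333, 0.1167, 0.1750, 0.2083, 0.1917, 0.1750]
t=2: π = [0.1188, 0.1313, 0.1618, 0.2104, 0.1972, 0.1806]
t=3: π = [0.1177, 0.1286, 0.1617, 0.2127, 0.2003, 0.1791]
t=4: π = [0.1173, 0.1293, 0.1612, 0.2127, 0.2002, 0.1793]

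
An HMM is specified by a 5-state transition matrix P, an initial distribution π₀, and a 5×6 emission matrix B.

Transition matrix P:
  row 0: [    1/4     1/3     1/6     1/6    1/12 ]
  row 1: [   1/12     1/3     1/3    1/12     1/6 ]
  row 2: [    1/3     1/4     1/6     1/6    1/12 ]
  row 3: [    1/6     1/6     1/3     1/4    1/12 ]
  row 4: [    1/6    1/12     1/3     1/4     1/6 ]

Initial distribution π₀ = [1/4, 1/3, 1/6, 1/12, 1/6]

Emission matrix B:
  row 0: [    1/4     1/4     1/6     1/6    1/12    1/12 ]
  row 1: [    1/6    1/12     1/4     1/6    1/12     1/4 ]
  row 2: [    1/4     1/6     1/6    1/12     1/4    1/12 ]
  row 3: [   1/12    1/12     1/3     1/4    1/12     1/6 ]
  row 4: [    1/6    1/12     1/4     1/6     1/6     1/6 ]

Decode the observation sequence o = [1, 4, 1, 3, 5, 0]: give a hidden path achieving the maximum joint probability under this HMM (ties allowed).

t=0: δ = [6.250e-02, 2.778e-02, 2.778e-02, 6.944e-03, 1.389e-02]  (obs o_0=1)
t=1: δ = [1.302e-03, 1.736e-03, 2.604e-03, 8.681e-04, 8.681e-04]  ψ = [0, 0, 0, 0, 0]  (obs o_1=4)
t=2: δ = [2.170e-04, 5.425e-05, 9.645e-05, 3.617e-05, 2.411e-05]  ψ = [2, 2, 1, 2, 1]  (obs o_2=1)
t=3: δ = [9.042e-06, 1.206e-05, 3.014e-06, 9.042e-06, 3.014e-06]  ψ = [0, 0, 0, 0, 0]  (obs o_3=3)
t=4: δ = [1.884e-07, 1.005e-06, 3.349e-07, 3.768e-07, 3.349e-07]  ψ = [0, 1, 1, 3, 1]  (obs o_4=5)
t=5: δ = [2.791e-08, 5.582e-08, 8.372e-08, 7.849e-09, 2.791e-08]  ψ = [2, 1, 1, 3, 1]  (obs o_5=0)
backtrack: best end state = 2; path = [0, 2, 0, 1, 1, 2]

path = [0, 2, 0, 1, 1, 2]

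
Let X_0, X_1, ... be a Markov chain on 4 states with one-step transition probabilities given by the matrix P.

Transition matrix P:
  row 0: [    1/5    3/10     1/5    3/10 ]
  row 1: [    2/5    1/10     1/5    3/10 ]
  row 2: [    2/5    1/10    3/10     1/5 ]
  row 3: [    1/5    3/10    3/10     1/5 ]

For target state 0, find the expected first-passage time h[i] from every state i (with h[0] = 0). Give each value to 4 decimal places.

h = [0.0000, 2.8571, 2.8000, 3.3714]

First-step conditioning: h[0] = 0; for i ≠ 0, h[i] = 1 + Σ_k P[i][k]·h[k].
  h[1] = 1 + 1/10·h[1] + 1/5·h[2] + 3/10·h[3]
  h[2] = 1 + 1/10·h[1] + 3/10·h[2] + 1/5·h[3]
  h[3] = 1 + 3/10·h[1] + 3/10·h[2] + 1/5·h[3]
Solving the 3×3 linear system over states ≠ 0 gives exactly h = [0, 20/7, 14/5, 118/35] (h[0] = 0 is the target).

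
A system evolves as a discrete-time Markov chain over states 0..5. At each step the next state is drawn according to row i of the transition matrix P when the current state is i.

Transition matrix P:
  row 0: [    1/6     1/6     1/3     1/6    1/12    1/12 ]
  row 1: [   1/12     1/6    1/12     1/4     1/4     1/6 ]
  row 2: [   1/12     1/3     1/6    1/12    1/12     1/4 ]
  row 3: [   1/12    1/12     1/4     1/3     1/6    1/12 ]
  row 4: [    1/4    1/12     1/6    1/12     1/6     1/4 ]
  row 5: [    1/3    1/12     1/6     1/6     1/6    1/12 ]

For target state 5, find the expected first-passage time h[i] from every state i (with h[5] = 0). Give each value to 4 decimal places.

First-step conditioning: h[5] = 0; for i ≠ 5, h[i] = 1 + Σ_k P[i][k]·h[k].
  h[0] = 1 + 1/6·h[0] + 1/6·h[1] + 1/3·h[2] + 1/6·h[3] + 1/12·h[4]
  h[1] = 1 + 1/12·h[0] + 1/6·h[1] + 1/12·h[2] + 1/4·h[3] + 1/4·h[4]
  h[2] = 1 + 1/12·h[0] + 1/3·h[1] + 1/6·h[2] + 1/12·h[3] + 1/12·h[4]
  h[3] = 1 + 1/12·h[0] + 1/12·h[1] + 1/4·h[2] + 1/3·h[3] + 1/6·h[4]
  h[4] = 1 + 1/4·h[0] + 1/12·h[1] + 1/6·h[2] + 1/12·h[3] + 1/6·h[4]
Solving the 5×5 linear system over states ≠ 5 gives exactly h = [236616/37165, 44052/7433, 200352/37165, 238368/37165, 201516/37165, 0] (h[5] = 0 is the target).

h = [6.3666, 5.9265, 5.3909, 6.4138, 5.4222, 0.0000]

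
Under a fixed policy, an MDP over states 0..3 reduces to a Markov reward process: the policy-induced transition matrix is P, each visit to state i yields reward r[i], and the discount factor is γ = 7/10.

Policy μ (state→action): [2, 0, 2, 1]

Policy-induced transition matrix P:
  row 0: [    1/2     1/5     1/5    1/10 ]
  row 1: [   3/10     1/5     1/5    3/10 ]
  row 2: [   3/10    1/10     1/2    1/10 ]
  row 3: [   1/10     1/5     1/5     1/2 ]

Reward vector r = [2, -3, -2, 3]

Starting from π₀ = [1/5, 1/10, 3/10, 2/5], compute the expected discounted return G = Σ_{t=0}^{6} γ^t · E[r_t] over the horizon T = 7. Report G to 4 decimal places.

G = 1.2063

t=0: π = [0.2000, 0.1000, 0.3000, 0.4000], E[r] = 0.7000, γ^t·E[r] = 0.700000, running G = 0.700000
t=1: π = [0.2600, 0.1700, 0.2900, 0.2800], E[r] = 0.2700, γ^t·E[r] = 0.189000, running G = 0.889000
t=2: π = [0.2960, 0.1710, 0.2870, 0.2460], E[r] = 0.2430, γ^t·E[r] = 0.119070, running G = 1.008070
t=3: π = [0.3100, 0.1713, 0.2861, 0.2326], E[r] = 0.2317, γ^t·E[r] = 0.079473, running G = 1.087543
t=4: π = [0.3155, 0.1714, 0.2858, 0.2273], E[r] = 0.2270, γ^t·E[r] = 0.054510, running G = 1.142053
t=5: π = [0.3176, 0.1714, 0.2857, 0.2252], E[r] = 0.2251, γ^t·E[r] = 0.037835, running G = 1.179888
t=6: π = [0.3185, 0.1714, 0.2857, 0.2244], E[r] = 0.2243, γ^t·E[r] = 0.026393, running G = 1.206282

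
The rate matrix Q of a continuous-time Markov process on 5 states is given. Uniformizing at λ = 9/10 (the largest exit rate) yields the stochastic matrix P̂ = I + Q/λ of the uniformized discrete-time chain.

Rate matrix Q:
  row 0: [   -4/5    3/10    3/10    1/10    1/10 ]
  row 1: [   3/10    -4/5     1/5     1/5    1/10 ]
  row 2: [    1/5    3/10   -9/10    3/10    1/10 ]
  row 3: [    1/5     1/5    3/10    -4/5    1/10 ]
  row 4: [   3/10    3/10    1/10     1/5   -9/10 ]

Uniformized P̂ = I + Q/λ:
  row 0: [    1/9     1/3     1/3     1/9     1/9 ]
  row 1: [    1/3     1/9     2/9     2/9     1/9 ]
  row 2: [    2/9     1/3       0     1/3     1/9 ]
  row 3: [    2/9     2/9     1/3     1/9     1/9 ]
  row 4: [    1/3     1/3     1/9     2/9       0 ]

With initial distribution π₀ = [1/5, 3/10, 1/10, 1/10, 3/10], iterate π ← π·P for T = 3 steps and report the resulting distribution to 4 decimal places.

t=0: π = [0.2000, 0.3000, 0.1000, 0.1000, 0.3000]
t=1: π = [0.2667, 0.2556, 0.2000, 0.2000, 0.0778]
t=2: π = [0.2296, 0.2543, 0.2210, 0.1926, 0.1025]
t=3: π = [0.2364, 0.2554, 0.2086, 0.1999, 0.0997]

π = [0.2364, 0.2554, 0.2086, 0.1999, 0.0997]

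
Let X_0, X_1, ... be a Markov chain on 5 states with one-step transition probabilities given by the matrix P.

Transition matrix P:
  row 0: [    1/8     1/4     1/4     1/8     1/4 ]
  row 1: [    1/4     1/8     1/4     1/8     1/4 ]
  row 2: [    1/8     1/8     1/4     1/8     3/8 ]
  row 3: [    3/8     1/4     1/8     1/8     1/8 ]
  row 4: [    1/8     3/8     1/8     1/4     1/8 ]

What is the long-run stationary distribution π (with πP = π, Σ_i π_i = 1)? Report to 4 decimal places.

π = [0.1915, 0.2250, 0.2024, 0.1535, 0.2277]

Balance equations π_j = Σ_i π_i·P[i][j]:
  π_0 = 1/8·π_0 + 1/4·π_1 + 1/8·π_2 + 3/8·π_3 + 1/8·π_4
  π_1 = 1/4·π_0 + 1/8·π_1 + 1/8·π_2 + 1/4·π_3 + 3/8·π_4
  π_2 = 1/4·π_0 + 1/4·π_1 + 1/4·π_2 + 1/8·π_3 + 1/8·π_4
  π_3 = 1/8·π_0 + 1/8·π_1 + 1/8·π_2 + 1/8·π_3 + 1/4·π_4
  normalize: π_0 + π_1 + π_2 + π_3 + π_4 = 1
Solving the linear system gives exactly π = [1022/5337, 1201/5337, 120/593, 91/593, 135/593].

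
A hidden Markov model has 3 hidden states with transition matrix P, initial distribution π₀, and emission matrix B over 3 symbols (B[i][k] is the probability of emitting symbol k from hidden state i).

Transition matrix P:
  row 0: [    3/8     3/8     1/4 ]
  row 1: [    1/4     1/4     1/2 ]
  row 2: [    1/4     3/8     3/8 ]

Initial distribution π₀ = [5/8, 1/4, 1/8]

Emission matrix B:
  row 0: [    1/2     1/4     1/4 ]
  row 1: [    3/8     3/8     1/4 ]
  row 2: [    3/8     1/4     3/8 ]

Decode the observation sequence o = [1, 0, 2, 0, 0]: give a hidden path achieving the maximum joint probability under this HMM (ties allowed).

t=0: δ = [1.562e-01, 9.375e-02, 3.125e-02]  (obs o_0=1)
t=1: δ = [2.930e-02, 2.197e-02, 1.758e-02]  ψ = [0, 0, 1]  (obs o_1=0)
t=2: δ = [2.747e-03, 2.747e-03, 4.120e-03]  ψ = [0, 0, 1]  (obs o_2=2)
t=3: δ = [5.150e-04, 5.794e-04, 5.794e-04]  ψ = [0, 2, 2]  (obs o_3=0)
t=4: δ = [9.656e-05, 8.147e-05, 1.086e-04]  ψ = [0, 2, 1]  (obs o_4=0)
backtrack: best end state = 2; path = [0, 1, 2, 1, 2]

path = [0, 1, 2, 1, 2]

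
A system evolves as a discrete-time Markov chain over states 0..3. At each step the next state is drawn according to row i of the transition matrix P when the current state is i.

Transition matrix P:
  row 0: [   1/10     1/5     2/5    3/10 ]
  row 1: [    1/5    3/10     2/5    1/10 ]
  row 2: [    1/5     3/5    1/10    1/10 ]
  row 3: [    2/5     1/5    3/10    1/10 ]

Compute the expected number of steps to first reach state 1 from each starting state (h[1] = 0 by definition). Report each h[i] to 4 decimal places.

First-step conditioning: h[1] = 0; for i ≠ 1, h[i] = 1 + Σ_k P[i][k]·h[k].
  h[0] = 1 + 1/10·h[0] + 2/5·h[2] + 3/10·h[3]
  h[2] = 1 + 1/5·h[0] + 1/10·h[2] + 1/10·h[3]
  h[3] = 1 + 2/5·h[0] + 3/10·h[2] + 1/10·h[3]
Solving the 3×3 linear system over states ≠ 1 gives exactly h = [385/122, 0, 265/122, 395/122] (h[1] = 0 is the target).

h = [3.1557, 0.0000, 2.1721, 3.2377]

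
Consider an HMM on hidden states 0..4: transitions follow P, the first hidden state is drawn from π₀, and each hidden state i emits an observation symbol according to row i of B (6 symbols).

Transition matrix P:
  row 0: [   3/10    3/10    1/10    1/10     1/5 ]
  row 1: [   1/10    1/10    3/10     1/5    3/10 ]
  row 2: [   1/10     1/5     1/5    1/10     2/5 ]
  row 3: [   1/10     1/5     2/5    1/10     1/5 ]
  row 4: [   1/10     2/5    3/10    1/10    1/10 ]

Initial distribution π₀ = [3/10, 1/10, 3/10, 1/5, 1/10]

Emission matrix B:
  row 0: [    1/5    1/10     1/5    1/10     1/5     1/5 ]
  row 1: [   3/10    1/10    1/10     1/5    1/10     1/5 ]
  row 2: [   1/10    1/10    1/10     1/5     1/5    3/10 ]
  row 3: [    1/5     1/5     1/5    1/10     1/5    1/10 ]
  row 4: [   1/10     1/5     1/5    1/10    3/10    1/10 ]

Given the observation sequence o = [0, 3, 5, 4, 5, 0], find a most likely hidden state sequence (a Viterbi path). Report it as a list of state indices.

path = [0, 1, 2, 4, 2, 1]

t=0: δ = [6.000e-02, 3.000e-02, 3.000e-02, 4.000e-02, 1.000e-02]  (obs o_0=0)
t=1: δ = [1.800e-03, 3.600e-03, 3.200e-03, 6.000e-04, 1.200e-03]  ψ = [0, 0, 3, 0, 0]  (obs o_1=3)
t=2: δ = [1.080e-04, 1.280e-04, 3.240e-04, 7.200e-05, 1.280e-04]  ψ = [0, 2, 1, 1, 2]  (obs o_2=5)
t=3: δ = [6.480e-06, 6.480e-06, 1.296e-05, 6.480e-06, 3.888e-05]  ψ = [0, 2, 2, 2, 2]  (obs o_3=4)
t=4: δ = [7.776e-07, 3.110e-06, 3.499e-06, 3.888e-07, 5.184e-07]  ψ = [4, 4, 4, 4, 2]  (obs o_4=5)
t=5: δ = [6.998e-08, 2.100e-07, 9.331e-08, 1.244e-07, 1.400e-07]  ψ = [2, 2, 1, 1, 2]  (obs o_5=0)
backtrack: best end state = 1; path = [0, 1, 2, 4, 2, 1]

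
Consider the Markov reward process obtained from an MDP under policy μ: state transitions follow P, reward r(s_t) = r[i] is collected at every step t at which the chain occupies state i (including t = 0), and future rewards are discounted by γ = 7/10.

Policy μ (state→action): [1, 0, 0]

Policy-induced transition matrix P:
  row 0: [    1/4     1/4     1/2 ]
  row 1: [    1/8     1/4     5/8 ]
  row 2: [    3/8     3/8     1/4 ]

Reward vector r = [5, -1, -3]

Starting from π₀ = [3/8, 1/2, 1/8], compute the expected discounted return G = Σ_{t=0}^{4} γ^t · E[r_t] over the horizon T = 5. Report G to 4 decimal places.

t=0: π = [0.3750, 0.5000, 0.1250], E[r] = 1.0000, γ^t·E[r] = 1.000000, running G = 1.000000
t=1: π = [0.2031, 0.2656, 0.5313], E[r] = -0.8438, γ^t·E[r] = -0.590625, running G = 0.409375
t=2: π = [0.2832, 0.3164, 0.4004], E[r] = -0.1016, γ^t·E[r] = -0.049766, running G = 0.359609
t=3: π = [0.2605, 0.3000, 0.4395], E[r] = -0.3159, γ^t·E[r] = -0.108360, running G = 0.251250
t=4: π = [0.2674, 0.3049, 0.4276], E[r] = -0.2507, γ^t·E[r] = -0.060201, running G = 0.191049

G = 0.1910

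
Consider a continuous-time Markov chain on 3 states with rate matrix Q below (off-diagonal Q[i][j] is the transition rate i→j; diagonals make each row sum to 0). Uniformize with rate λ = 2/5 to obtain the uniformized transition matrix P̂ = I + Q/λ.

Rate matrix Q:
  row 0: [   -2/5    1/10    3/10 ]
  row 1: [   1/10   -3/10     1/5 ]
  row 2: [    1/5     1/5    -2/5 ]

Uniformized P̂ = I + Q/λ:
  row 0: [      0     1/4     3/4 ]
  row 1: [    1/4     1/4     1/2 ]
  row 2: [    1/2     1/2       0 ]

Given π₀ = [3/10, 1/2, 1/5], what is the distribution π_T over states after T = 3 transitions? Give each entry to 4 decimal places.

π = [0.2516, 0.3297, 0.4188]

t=0: π = [0.3000, 0.5000, 0.2000]
t=1: π = [0.2250, 0.3000, 0.4750]
t=2: π = [0.3125, 0.3688, 0.3188]
t=3: π = [0.2516, 0.3297, 0.4188]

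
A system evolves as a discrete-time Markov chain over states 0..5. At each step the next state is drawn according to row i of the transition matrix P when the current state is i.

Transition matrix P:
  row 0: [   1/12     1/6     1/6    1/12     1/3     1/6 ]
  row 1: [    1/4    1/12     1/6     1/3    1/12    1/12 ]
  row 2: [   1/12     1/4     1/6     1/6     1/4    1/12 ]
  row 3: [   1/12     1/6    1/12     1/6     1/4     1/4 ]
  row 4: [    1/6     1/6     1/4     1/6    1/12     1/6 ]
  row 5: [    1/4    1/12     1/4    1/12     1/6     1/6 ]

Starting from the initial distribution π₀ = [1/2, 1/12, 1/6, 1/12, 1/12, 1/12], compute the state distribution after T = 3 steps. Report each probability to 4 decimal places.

π = [0.1487, 0.1572, 0.1795, 0.1668, 0.1956, 0.1523]

t=0: π = [0.5000, 0.0833, 0.1667, 0.0833, 0.0833, 0.0833]
t=1: π = [0.1181, 0.1667, 0.1736, 0.1319, 0.2569, 0.1528]
t=2: π = [0.1580, 0.1545, 0.1898, 0.1719, 0.1765, 0.1493]
t=3: π = [0.1487, 0.1572, 0.1795, 0.1668, 0.1956, 0.1523]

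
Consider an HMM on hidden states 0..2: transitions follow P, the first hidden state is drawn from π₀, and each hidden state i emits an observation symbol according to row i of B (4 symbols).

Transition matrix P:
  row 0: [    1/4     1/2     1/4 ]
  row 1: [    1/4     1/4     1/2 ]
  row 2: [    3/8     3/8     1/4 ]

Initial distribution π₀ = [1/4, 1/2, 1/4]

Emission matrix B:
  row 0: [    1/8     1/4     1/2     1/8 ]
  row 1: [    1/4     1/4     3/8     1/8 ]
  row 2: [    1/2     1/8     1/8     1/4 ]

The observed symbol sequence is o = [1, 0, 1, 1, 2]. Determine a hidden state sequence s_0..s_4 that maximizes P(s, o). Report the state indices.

t=0: δ = [6.250e-02, 1.250e-01, 3.125e-02]  (obs o_0=1)
t=1: δ = [3.906e-03, 7.812e-03, 3.125e-02]  ψ = [1, 0, 1]  (obs o_1=0)
t=2: δ = [2.930e-03, 2.930e-03, 9.766e-04]  ψ = [2, 2, 2]  (obs o_2=1)
t=3: δ = [1.831e-04, 3.662e-04, 1.831e-04]  ψ = [0, 0, 1]  (obs o_3=1)
t=4: δ = [4.578e-05, 3.433e-05, 2.289e-05]  ψ = [1, 0, 1]  (obs o_4=2)
backtrack: best end state = 0; path = [1, 2, 0, 1, 0]

path = [1, 2, 0, 1, 0]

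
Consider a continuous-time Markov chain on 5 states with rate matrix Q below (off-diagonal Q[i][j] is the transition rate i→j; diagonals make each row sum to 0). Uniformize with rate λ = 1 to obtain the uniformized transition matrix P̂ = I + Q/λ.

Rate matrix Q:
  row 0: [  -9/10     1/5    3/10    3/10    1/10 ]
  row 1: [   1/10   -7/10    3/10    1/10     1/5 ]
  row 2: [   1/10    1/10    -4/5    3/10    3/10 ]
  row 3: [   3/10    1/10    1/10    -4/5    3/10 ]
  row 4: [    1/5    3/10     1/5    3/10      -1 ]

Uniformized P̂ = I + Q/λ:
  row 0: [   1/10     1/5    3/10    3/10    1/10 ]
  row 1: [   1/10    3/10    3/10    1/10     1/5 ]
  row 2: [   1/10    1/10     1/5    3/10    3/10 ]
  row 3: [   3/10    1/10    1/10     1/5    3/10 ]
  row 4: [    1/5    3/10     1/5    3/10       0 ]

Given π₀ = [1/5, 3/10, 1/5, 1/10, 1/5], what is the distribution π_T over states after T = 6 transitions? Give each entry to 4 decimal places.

π = [0.1665, 0.1934, 0.2122, 0.2375, 0.1903]

t=0: π = [0.2000, 0.3000, 0.2000, 0.1000, 0.2000]
t=1: π = [0.1400, 0.2200, 0.2400, 0.2300, 0.1700]
t=2: π = [0.1630, 0.1920, 0.2130, 0.2330, 0.1990]
t=3: π = [0.1665, 0.1945, 0.2122, 0.2383, 0.1885]
t=4: π = [0.1665, 0.1933, 0.2123, 0.2373, 0.1907]
t=5: π = [0.1665, 0.1934, 0.2122, 0.2376, 0.1902]
t=6: π = [0.1665, 0.1934, 0.2122, 0.2375, 0.1903]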